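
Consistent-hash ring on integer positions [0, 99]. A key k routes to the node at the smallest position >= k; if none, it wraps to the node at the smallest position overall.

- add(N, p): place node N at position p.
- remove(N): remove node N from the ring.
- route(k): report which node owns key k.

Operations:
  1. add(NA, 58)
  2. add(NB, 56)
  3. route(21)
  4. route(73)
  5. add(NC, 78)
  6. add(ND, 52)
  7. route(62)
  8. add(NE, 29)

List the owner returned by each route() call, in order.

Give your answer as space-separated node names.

Op 1: add NA@58 -> ring=[58:NA]
Op 2: add NB@56 -> ring=[56:NB,58:NA]
Op 3: route key 21: smallest pos >= 21 is 56 -> NB
Op 4: route key 73: none >= 73, wrap to smallest pos 56 -> NB
Op 5: add NC@78 -> ring=[56:NB,58:NA,78:NC]
Op 6: add ND@52 -> ring=[52:ND,56:NB,58:NA,78:NC]
Op 7: route key 62: smallest pos >= 62 is 78 -> NC
Op 8: add NE@29 -> ring=[29:NE,52:ND,56:NB,58:NA,78:NC]

Answer: NB NB NC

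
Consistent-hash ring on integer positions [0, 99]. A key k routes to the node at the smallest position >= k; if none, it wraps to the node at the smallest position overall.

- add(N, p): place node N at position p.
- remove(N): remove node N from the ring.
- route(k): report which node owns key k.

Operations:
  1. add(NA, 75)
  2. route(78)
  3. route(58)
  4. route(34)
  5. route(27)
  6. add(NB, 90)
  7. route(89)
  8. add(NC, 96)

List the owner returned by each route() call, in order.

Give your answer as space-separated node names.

Op 1: add NA@75 -> ring=[75:NA]
Op 2: route key 78: none >= 78, wrap to smallest pos 75 -> NA
Op 3: route key 58: smallest pos >= 58 is 75 -> NA
Op 4: route key 34: smallest pos >= 34 is 75 -> NA
Op 5: route key 27: smallest pos >= 27 is 75 -> NA
Op 6: add NB@90 -> ring=[75:NA,90:NB]
Op 7: route key 89: smallest pos >= 89 is 90 -> NB
Op 8: add NC@96 -> ring=[75:NA,90:NB,96:NC]

Answer: NA NA NA NA NB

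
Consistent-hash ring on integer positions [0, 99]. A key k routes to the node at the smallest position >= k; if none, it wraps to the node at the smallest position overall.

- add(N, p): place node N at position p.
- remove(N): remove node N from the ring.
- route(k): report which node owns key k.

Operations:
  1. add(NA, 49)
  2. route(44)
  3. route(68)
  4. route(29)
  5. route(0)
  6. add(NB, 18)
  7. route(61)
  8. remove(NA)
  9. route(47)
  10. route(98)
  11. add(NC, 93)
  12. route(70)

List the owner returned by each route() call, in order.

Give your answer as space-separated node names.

Op 1: add NA@49 -> ring=[49:NA]
Op 2: route key 44: smallest pos >= 44 is 49 -> NA
Op 3: route key 68: none >= 68, wrap to smallest pos 49 -> NA
Op 4: route key 29: smallest pos >= 29 is 49 -> NA
Op 5: route key 0: smallest pos >= 0 is 49 -> NA
Op 6: add NB@18 -> ring=[18:NB,49:NA]
Op 7: route key 61: none >= 61, wrap to smallest pos 18 -> NB
Op 8: remove NA -> ring=[18:NB]
Op 9: route key 47: none >= 47, wrap to smallest pos 18 -> NB
Op 10: route key 98: none >= 98, wrap to smallest pos 18 -> NB
Op 11: add NC@93 -> ring=[18:NB,93:NC]
Op 12: route key 70: smallest pos >= 70 is 93 -> NC

Answer: NA NA NA NA NB NB NB NC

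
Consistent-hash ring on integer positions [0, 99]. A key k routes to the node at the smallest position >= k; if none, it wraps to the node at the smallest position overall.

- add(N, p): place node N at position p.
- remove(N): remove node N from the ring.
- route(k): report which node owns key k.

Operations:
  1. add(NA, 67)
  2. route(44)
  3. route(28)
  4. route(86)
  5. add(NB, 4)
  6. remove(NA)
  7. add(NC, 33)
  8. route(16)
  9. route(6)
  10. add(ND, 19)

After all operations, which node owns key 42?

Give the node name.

Answer: NB

Derivation:
Op 1: add NA@67 -> ring=[67:NA]
Op 2: route key 44: smallest pos >= 44 is 67 -> NA
Op 3: route key 28: smallest pos >= 28 is 67 -> NA
Op 4: route key 86: none >= 86, wrap to smallest pos 67 -> NA
Op 5: add NB@4 -> ring=[4:NB,67:NA]
Op 6: remove NA -> ring=[4:NB]
Op 7: add NC@33 -> ring=[4:NB,33:NC]
Op 8: route key 16: smallest pos >= 16 is 33 -> NC
Op 9: route key 6: smallest pos >= 6 is 33 -> NC
Op 10: add ND@19 -> ring=[4:NB,19:ND,33:NC]
Final route key 42: none >= 42, wrap to smallest pos 4 -> NB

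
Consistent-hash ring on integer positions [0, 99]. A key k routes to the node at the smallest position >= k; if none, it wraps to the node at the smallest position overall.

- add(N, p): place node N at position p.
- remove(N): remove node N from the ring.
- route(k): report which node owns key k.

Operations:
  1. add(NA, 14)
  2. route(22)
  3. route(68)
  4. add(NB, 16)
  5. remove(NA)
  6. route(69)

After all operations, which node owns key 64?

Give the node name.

Answer: NB

Derivation:
Op 1: add NA@14 -> ring=[14:NA]
Op 2: route key 22: none >= 22, wrap to smallest pos 14 -> NA
Op 3: route key 68: none >= 68, wrap to smallest pos 14 -> NA
Op 4: add NB@16 -> ring=[14:NA,16:NB]
Op 5: remove NA -> ring=[16:NB]
Op 6: route key 69: none >= 69, wrap to smallest pos 16 -> NB
Final route key 64: none >= 64, wrap to smallest pos 16 -> NB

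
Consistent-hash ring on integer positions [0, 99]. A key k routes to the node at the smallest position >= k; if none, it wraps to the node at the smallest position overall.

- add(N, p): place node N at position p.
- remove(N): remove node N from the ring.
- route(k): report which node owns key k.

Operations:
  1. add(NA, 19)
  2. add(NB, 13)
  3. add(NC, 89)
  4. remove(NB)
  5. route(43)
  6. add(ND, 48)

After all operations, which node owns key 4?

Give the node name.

Op 1: add NA@19 -> ring=[19:NA]
Op 2: add NB@13 -> ring=[13:NB,19:NA]
Op 3: add NC@89 -> ring=[13:NB,19:NA,89:NC]
Op 4: remove NB -> ring=[19:NA,89:NC]
Op 5: route key 43: smallest pos >= 43 is 89 -> NC
Op 6: add ND@48 -> ring=[19:NA,48:ND,89:NC]
Final route key 4: smallest pos >= 4 is 19 -> NA

Answer: NA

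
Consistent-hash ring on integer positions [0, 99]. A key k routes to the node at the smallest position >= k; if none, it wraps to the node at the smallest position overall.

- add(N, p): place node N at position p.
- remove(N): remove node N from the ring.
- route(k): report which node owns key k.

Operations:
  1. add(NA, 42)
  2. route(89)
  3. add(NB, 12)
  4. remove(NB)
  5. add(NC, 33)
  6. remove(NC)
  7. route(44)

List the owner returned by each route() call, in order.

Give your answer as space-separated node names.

Op 1: add NA@42 -> ring=[42:NA]
Op 2: route key 89: none >= 89, wrap to smallest pos 42 -> NA
Op 3: add NB@12 -> ring=[12:NB,42:NA]
Op 4: remove NB -> ring=[42:NA]
Op 5: add NC@33 -> ring=[33:NC,42:NA]
Op 6: remove NC -> ring=[42:NA]
Op 7: route key 44: none >= 44, wrap to smallest pos 42 -> NA

Answer: NA NA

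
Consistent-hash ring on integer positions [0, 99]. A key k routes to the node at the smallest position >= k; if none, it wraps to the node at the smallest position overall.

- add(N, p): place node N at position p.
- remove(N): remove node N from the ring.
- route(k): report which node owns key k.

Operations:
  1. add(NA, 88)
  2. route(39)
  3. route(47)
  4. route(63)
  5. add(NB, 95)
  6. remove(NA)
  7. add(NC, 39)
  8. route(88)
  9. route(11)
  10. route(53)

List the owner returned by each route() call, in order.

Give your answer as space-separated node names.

Answer: NA NA NA NB NC NB

Derivation:
Op 1: add NA@88 -> ring=[88:NA]
Op 2: route key 39: smallest pos >= 39 is 88 -> NA
Op 3: route key 47: smallest pos >= 47 is 88 -> NA
Op 4: route key 63: smallest pos >= 63 is 88 -> NA
Op 5: add NB@95 -> ring=[88:NA,95:NB]
Op 6: remove NA -> ring=[95:NB]
Op 7: add NC@39 -> ring=[39:NC,95:NB]
Op 8: route key 88: smallest pos >= 88 is 95 -> NB
Op 9: route key 11: smallest pos >= 11 is 39 -> NC
Op 10: route key 53: smallest pos >= 53 is 95 -> NB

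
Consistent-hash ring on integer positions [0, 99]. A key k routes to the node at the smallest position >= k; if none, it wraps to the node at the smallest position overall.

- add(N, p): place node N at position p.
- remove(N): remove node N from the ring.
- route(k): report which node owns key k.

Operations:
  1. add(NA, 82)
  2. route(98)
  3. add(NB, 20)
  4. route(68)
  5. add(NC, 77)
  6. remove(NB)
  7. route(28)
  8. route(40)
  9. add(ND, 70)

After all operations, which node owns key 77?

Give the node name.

Answer: NC

Derivation:
Op 1: add NA@82 -> ring=[82:NA]
Op 2: route key 98: none >= 98, wrap to smallest pos 82 -> NA
Op 3: add NB@20 -> ring=[20:NB,82:NA]
Op 4: route key 68: smallest pos >= 68 is 82 -> NA
Op 5: add NC@77 -> ring=[20:NB,77:NC,82:NA]
Op 6: remove NB -> ring=[77:NC,82:NA]
Op 7: route key 28: smallest pos >= 28 is 77 -> NC
Op 8: route key 40: smallest pos >= 40 is 77 -> NC
Op 9: add ND@70 -> ring=[70:ND,77:NC,82:NA]
Final route key 77: smallest pos >= 77 is 77 -> NC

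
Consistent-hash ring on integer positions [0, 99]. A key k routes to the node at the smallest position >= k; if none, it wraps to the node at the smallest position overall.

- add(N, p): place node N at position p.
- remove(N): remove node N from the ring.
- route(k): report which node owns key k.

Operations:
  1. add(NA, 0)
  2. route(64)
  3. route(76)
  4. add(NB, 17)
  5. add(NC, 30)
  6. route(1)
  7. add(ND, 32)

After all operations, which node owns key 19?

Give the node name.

Answer: NC

Derivation:
Op 1: add NA@0 -> ring=[0:NA]
Op 2: route key 64: none >= 64, wrap to smallest pos 0 -> NA
Op 3: route key 76: none >= 76, wrap to smallest pos 0 -> NA
Op 4: add NB@17 -> ring=[0:NA,17:NB]
Op 5: add NC@30 -> ring=[0:NA,17:NB,30:NC]
Op 6: route key 1: smallest pos >= 1 is 17 -> NB
Op 7: add ND@32 -> ring=[0:NA,17:NB,30:NC,32:ND]
Final route key 19: smallest pos >= 19 is 30 -> NC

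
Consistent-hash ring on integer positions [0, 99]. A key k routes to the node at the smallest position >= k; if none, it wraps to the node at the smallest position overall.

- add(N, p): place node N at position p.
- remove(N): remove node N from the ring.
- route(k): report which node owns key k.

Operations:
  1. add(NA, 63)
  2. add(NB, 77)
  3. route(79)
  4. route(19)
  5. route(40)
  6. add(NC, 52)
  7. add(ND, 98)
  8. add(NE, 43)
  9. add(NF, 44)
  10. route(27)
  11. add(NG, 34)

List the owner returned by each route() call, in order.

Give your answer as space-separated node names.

Op 1: add NA@63 -> ring=[63:NA]
Op 2: add NB@77 -> ring=[63:NA,77:NB]
Op 3: route key 79: none >= 79, wrap to smallest pos 63 -> NA
Op 4: route key 19: smallest pos >= 19 is 63 -> NA
Op 5: route key 40: smallest pos >= 40 is 63 -> NA
Op 6: add NC@52 -> ring=[52:NC,63:NA,77:NB]
Op 7: add ND@98 -> ring=[52:NC,63:NA,77:NB,98:ND]
Op 8: add NE@43 -> ring=[43:NE,52:NC,63:NA,77:NB,98:ND]
Op 9: add NF@44 -> ring=[43:NE,44:NF,52:NC,63:NA,77:NB,98:ND]
Op 10: route key 27: smallest pos >= 27 is 43 -> NE
Op 11: add NG@34 -> ring=[34:NG,43:NE,44:NF,52:NC,63:NA,77:NB,98:ND]

Answer: NA NA NA NE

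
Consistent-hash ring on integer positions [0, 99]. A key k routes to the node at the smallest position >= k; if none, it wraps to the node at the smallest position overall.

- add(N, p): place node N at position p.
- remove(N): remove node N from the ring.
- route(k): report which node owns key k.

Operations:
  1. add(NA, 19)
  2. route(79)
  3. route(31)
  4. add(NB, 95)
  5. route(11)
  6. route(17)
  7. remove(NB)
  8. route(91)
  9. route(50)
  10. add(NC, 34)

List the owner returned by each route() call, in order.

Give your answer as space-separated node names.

Op 1: add NA@19 -> ring=[19:NA]
Op 2: route key 79: none >= 79, wrap to smallest pos 19 -> NA
Op 3: route key 31: none >= 31, wrap to smallest pos 19 -> NA
Op 4: add NB@95 -> ring=[19:NA,95:NB]
Op 5: route key 11: smallest pos >= 11 is 19 -> NA
Op 6: route key 17: smallest pos >= 17 is 19 -> NA
Op 7: remove NB -> ring=[19:NA]
Op 8: route key 91: none >= 91, wrap to smallest pos 19 -> NA
Op 9: route key 50: none >= 50, wrap to smallest pos 19 -> NA
Op 10: add NC@34 -> ring=[19:NA,34:NC]

Answer: NA NA NA NA NA NA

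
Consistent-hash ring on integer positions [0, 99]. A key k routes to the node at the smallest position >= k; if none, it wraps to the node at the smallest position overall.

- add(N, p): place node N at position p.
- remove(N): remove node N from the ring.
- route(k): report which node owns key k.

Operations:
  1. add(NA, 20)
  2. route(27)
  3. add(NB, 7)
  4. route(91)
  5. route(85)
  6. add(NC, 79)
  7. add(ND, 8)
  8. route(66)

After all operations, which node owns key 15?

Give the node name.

Op 1: add NA@20 -> ring=[20:NA]
Op 2: route key 27: none >= 27, wrap to smallest pos 20 -> NA
Op 3: add NB@7 -> ring=[7:NB,20:NA]
Op 4: route key 91: none >= 91, wrap to smallest pos 7 -> NB
Op 5: route key 85: none >= 85, wrap to smallest pos 7 -> NB
Op 6: add NC@79 -> ring=[7:NB,20:NA,79:NC]
Op 7: add ND@8 -> ring=[7:NB,8:ND,20:NA,79:NC]
Op 8: route key 66: smallest pos >= 66 is 79 -> NC
Final route key 15: smallest pos >= 15 is 20 -> NA

Answer: NA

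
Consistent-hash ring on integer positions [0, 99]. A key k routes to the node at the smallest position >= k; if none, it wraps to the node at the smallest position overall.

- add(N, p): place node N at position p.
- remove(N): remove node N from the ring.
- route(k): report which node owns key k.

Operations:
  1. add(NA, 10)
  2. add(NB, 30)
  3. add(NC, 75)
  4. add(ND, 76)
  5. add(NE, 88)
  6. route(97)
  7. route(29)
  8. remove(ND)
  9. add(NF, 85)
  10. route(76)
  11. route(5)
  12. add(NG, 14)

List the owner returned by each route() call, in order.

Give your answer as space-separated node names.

Answer: NA NB NF NA

Derivation:
Op 1: add NA@10 -> ring=[10:NA]
Op 2: add NB@30 -> ring=[10:NA,30:NB]
Op 3: add NC@75 -> ring=[10:NA,30:NB,75:NC]
Op 4: add ND@76 -> ring=[10:NA,30:NB,75:NC,76:ND]
Op 5: add NE@88 -> ring=[10:NA,30:NB,75:NC,76:ND,88:NE]
Op 6: route key 97: none >= 97, wrap to smallest pos 10 -> NA
Op 7: route key 29: smallest pos >= 29 is 30 -> NB
Op 8: remove ND -> ring=[10:NA,30:NB,75:NC,88:NE]
Op 9: add NF@85 -> ring=[10:NA,30:NB,75:NC,85:NF,88:NE]
Op 10: route key 76: smallest pos >= 76 is 85 -> NF
Op 11: route key 5: smallest pos >= 5 is 10 -> NA
Op 12: add NG@14 -> ring=[10:NA,14:NG,30:NB,75:NC,85:NF,88:NE]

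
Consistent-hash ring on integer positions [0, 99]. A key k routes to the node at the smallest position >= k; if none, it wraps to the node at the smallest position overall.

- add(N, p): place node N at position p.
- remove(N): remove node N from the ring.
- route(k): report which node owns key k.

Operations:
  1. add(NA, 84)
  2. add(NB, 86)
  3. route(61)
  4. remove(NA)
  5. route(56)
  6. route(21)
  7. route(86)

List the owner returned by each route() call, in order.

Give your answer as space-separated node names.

Op 1: add NA@84 -> ring=[84:NA]
Op 2: add NB@86 -> ring=[84:NA,86:NB]
Op 3: route key 61: smallest pos >= 61 is 84 -> NA
Op 4: remove NA -> ring=[86:NB]
Op 5: route key 56: smallest pos >= 56 is 86 -> NB
Op 6: route key 21: smallest pos >= 21 is 86 -> NB
Op 7: route key 86: smallest pos >= 86 is 86 -> NB

Answer: NA NB NB NB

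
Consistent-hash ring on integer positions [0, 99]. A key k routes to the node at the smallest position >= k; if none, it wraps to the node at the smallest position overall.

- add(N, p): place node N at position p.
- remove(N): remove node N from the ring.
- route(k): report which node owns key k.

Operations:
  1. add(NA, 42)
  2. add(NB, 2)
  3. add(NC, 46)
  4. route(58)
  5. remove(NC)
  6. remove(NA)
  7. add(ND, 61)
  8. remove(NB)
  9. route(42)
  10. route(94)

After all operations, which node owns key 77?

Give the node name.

Answer: ND

Derivation:
Op 1: add NA@42 -> ring=[42:NA]
Op 2: add NB@2 -> ring=[2:NB,42:NA]
Op 3: add NC@46 -> ring=[2:NB,42:NA,46:NC]
Op 4: route key 58: none >= 58, wrap to smallest pos 2 -> NB
Op 5: remove NC -> ring=[2:NB,42:NA]
Op 6: remove NA -> ring=[2:NB]
Op 7: add ND@61 -> ring=[2:NB,61:ND]
Op 8: remove NB -> ring=[61:ND]
Op 9: route key 42: smallest pos >= 42 is 61 -> ND
Op 10: route key 94: none >= 94, wrap to smallest pos 61 -> ND
Final route key 77: none >= 77, wrap to smallest pos 61 -> ND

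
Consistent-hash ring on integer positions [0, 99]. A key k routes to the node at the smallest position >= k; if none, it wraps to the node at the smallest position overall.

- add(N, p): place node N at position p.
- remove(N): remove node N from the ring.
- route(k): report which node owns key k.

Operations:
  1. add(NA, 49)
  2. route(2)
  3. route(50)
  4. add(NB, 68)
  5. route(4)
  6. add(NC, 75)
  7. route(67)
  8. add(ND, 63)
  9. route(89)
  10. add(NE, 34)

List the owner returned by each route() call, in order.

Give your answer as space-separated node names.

Op 1: add NA@49 -> ring=[49:NA]
Op 2: route key 2: smallest pos >= 2 is 49 -> NA
Op 3: route key 50: none >= 50, wrap to smallest pos 49 -> NA
Op 4: add NB@68 -> ring=[49:NA,68:NB]
Op 5: route key 4: smallest pos >= 4 is 49 -> NA
Op 6: add NC@75 -> ring=[49:NA,68:NB,75:NC]
Op 7: route key 67: smallest pos >= 67 is 68 -> NB
Op 8: add ND@63 -> ring=[49:NA,63:ND,68:NB,75:NC]
Op 9: route key 89: none >= 89, wrap to smallest pos 49 -> NA
Op 10: add NE@34 -> ring=[34:NE,49:NA,63:ND,68:NB,75:NC]

Answer: NA NA NA NB NA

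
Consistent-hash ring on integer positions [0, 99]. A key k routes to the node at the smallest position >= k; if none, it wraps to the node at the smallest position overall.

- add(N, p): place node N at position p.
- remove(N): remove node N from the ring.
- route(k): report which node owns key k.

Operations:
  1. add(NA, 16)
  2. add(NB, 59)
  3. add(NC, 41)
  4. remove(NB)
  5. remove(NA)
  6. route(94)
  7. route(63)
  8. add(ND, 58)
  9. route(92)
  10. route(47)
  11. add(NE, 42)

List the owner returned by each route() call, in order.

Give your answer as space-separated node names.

Op 1: add NA@16 -> ring=[16:NA]
Op 2: add NB@59 -> ring=[16:NA,59:NB]
Op 3: add NC@41 -> ring=[16:NA,41:NC,59:NB]
Op 4: remove NB -> ring=[16:NA,41:NC]
Op 5: remove NA -> ring=[41:NC]
Op 6: route key 94: none >= 94, wrap to smallest pos 41 -> NC
Op 7: route key 63: none >= 63, wrap to smallest pos 41 -> NC
Op 8: add ND@58 -> ring=[41:NC,58:ND]
Op 9: route key 92: none >= 92, wrap to smallest pos 41 -> NC
Op 10: route key 47: smallest pos >= 47 is 58 -> ND
Op 11: add NE@42 -> ring=[41:NC,42:NE,58:ND]

Answer: NC NC NC ND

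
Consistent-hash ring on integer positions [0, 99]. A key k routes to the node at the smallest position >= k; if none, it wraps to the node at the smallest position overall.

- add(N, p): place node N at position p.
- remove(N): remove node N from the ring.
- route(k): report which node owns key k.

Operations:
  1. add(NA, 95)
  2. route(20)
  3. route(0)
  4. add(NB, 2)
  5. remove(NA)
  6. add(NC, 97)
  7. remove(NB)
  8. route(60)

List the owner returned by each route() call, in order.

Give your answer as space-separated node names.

Op 1: add NA@95 -> ring=[95:NA]
Op 2: route key 20: smallest pos >= 20 is 95 -> NA
Op 3: route key 0: smallest pos >= 0 is 95 -> NA
Op 4: add NB@2 -> ring=[2:NB,95:NA]
Op 5: remove NA -> ring=[2:NB]
Op 6: add NC@97 -> ring=[2:NB,97:NC]
Op 7: remove NB -> ring=[97:NC]
Op 8: route key 60: smallest pos >= 60 is 97 -> NC

Answer: NA NA NC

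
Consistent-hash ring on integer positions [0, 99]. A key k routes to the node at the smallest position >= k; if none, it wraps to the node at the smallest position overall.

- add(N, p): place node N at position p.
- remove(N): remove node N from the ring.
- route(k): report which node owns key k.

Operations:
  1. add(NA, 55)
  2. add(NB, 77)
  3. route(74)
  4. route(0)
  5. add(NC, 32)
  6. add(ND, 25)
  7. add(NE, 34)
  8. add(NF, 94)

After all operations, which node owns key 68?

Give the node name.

Answer: NB

Derivation:
Op 1: add NA@55 -> ring=[55:NA]
Op 2: add NB@77 -> ring=[55:NA,77:NB]
Op 3: route key 74: smallest pos >= 74 is 77 -> NB
Op 4: route key 0: smallest pos >= 0 is 55 -> NA
Op 5: add NC@32 -> ring=[32:NC,55:NA,77:NB]
Op 6: add ND@25 -> ring=[25:ND,32:NC,55:NA,77:NB]
Op 7: add NE@34 -> ring=[25:ND,32:NC,34:NE,55:NA,77:NB]
Op 8: add NF@94 -> ring=[25:ND,32:NC,34:NE,55:NA,77:NB,94:NF]
Final route key 68: smallest pos >= 68 is 77 -> NB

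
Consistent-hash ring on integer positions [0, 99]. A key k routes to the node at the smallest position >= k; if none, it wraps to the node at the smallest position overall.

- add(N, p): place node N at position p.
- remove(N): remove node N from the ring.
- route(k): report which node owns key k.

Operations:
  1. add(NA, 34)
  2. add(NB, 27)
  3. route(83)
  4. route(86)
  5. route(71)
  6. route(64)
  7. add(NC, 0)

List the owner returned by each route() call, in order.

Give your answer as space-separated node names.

Op 1: add NA@34 -> ring=[34:NA]
Op 2: add NB@27 -> ring=[27:NB,34:NA]
Op 3: route key 83: none >= 83, wrap to smallest pos 27 -> NB
Op 4: route key 86: none >= 86, wrap to smallest pos 27 -> NB
Op 5: route key 71: none >= 71, wrap to smallest pos 27 -> NB
Op 6: route key 64: none >= 64, wrap to smallest pos 27 -> NB
Op 7: add NC@0 -> ring=[0:NC,27:NB,34:NA]

Answer: NB NB NB NB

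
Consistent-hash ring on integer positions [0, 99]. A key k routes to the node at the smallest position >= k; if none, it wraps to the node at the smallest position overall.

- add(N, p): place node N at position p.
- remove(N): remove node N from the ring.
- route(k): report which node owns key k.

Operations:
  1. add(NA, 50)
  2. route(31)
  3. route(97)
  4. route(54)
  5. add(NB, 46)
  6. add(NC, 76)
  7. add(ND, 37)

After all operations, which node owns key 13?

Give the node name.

Answer: ND

Derivation:
Op 1: add NA@50 -> ring=[50:NA]
Op 2: route key 31: smallest pos >= 31 is 50 -> NA
Op 3: route key 97: none >= 97, wrap to smallest pos 50 -> NA
Op 4: route key 54: none >= 54, wrap to smallest pos 50 -> NA
Op 5: add NB@46 -> ring=[46:NB,50:NA]
Op 6: add NC@76 -> ring=[46:NB,50:NA,76:NC]
Op 7: add ND@37 -> ring=[37:ND,46:NB,50:NA,76:NC]
Final route key 13: smallest pos >= 13 is 37 -> ND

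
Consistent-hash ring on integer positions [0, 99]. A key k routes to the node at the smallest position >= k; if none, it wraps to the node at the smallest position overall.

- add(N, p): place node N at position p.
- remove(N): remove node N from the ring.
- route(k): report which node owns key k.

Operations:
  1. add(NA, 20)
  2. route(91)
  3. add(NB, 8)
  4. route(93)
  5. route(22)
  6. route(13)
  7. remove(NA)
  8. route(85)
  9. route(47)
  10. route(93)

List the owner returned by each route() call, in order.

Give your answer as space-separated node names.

Answer: NA NB NB NA NB NB NB

Derivation:
Op 1: add NA@20 -> ring=[20:NA]
Op 2: route key 91: none >= 91, wrap to smallest pos 20 -> NA
Op 3: add NB@8 -> ring=[8:NB,20:NA]
Op 4: route key 93: none >= 93, wrap to smallest pos 8 -> NB
Op 5: route key 22: none >= 22, wrap to smallest pos 8 -> NB
Op 6: route key 13: smallest pos >= 13 is 20 -> NA
Op 7: remove NA -> ring=[8:NB]
Op 8: route key 85: none >= 85, wrap to smallest pos 8 -> NB
Op 9: route key 47: none >= 47, wrap to smallest pos 8 -> NB
Op 10: route key 93: none >= 93, wrap to smallest pos 8 -> NB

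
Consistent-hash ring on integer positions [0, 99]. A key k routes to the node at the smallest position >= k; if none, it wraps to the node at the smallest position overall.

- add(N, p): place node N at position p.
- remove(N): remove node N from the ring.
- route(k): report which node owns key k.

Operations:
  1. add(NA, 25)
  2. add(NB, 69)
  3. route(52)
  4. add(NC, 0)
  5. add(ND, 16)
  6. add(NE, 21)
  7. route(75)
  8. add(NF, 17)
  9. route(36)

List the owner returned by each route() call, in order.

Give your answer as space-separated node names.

Answer: NB NC NB

Derivation:
Op 1: add NA@25 -> ring=[25:NA]
Op 2: add NB@69 -> ring=[25:NA,69:NB]
Op 3: route key 52: smallest pos >= 52 is 69 -> NB
Op 4: add NC@0 -> ring=[0:NC,25:NA,69:NB]
Op 5: add ND@16 -> ring=[0:NC,16:ND,25:NA,69:NB]
Op 6: add NE@21 -> ring=[0:NC,16:ND,21:NE,25:NA,69:NB]
Op 7: route key 75: none >= 75, wrap to smallest pos 0 -> NC
Op 8: add NF@17 -> ring=[0:NC,16:ND,17:NF,21:NE,25:NA,69:NB]
Op 9: route key 36: smallest pos >= 36 is 69 -> NB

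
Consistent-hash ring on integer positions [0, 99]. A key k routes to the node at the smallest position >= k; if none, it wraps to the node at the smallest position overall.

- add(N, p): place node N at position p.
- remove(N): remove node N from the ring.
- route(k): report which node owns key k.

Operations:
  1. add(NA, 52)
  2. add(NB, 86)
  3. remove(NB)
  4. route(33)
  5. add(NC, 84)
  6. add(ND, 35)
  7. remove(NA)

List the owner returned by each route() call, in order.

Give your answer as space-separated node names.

Answer: NA

Derivation:
Op 1: add NA@52 -> ring=[52:NA]
Op 2: add NB@86 -> ring=[52:NA,86:NB]
Op 3: remove NB -> ring=[52:NA]
Op 4: route key 33: smallest pos >= 33 is 52 -> NA
Op 5: add NC@84 -> ring=[52:NA,84:NC]
Op 6: add ND@35 -> ring=[35:ND,52:NA,84:NC]
Op 7: remove NA -> ring=[35:ND,84:NC]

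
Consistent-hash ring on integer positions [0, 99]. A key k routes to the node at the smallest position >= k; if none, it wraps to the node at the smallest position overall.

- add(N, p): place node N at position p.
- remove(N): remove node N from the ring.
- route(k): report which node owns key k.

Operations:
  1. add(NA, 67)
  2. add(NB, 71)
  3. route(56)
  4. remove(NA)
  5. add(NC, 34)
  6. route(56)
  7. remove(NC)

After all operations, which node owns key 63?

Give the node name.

Answer: NB

Derivation:
Op 1: add NA@67 -> ring=[67:NA]
Op 2: add NB@71 -> ring=[67:NA,71:NB]
Op 3: route key 56: smallest pos >= 56 is 67 -> NA
Op 4: remove NA -> ring=[71:NB]
Op 5: add NC@34 -> ring=[34:NC,71:NB]
Op 6: route key 56: smallest pos >= 56 is 71 -> NB
Op 7: remove NC -> ring=[71:NB]
Final route key 63: smallest pos >= 63 is 71 -> NB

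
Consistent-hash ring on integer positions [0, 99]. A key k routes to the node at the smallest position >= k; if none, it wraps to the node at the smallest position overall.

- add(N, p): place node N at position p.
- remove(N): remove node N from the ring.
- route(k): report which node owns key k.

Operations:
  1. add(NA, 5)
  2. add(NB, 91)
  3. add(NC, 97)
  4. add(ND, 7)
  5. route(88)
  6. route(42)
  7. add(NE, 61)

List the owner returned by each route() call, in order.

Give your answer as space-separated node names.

Op 1: add NA@5 -> ring=[5:NA]
Op 2: add NB@91 -> ring=[5:NA,91:NB]
Op 3: add NC@97 -> ring=[5:NA,91:NB,97:NC]
Op 4: add ND@7 -> ring=[5:NA,7:ND,91:NB,97:NC]
Op 5: route key 88: smallest pos >= 88 is 91 -> NB
Op 6: route key 42: smallest pos >= 42 is 91 -> NB
Op 7: add NE@61 -> ring=[5:NA,7:ND,61:NE,91:NB,97:NC]

Answer: NB NB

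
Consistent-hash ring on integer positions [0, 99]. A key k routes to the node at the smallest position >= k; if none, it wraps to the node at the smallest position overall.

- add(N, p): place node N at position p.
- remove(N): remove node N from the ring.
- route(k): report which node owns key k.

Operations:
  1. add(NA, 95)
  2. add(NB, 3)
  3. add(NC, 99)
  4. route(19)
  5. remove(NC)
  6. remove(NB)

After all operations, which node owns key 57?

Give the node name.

Answer: NA

Derivation:
Op 1: add NA@95 -> ring=[95:NA]
Op 2: add NB@3 -> ring=[3:NB,95:NA]
Op 3: add NC@99 -> ring=[3:NB,95:NA,99:NC]
Op 4: route key 19: smallest pos >= 19 is 95 -> NA
Op 5: remove NC -> ring=[3:NB,95:NA]
Op 6: remove NB -> ring=[95:NA]
Final route key 57: smallest pos >= 57 is 95 -> NA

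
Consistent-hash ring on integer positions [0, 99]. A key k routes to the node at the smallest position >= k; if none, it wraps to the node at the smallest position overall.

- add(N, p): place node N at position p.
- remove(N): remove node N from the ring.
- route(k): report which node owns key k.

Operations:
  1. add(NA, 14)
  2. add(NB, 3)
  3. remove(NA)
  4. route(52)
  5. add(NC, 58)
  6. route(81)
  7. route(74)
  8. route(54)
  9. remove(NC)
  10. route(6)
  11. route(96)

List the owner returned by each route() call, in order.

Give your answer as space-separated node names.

Answer: NB NB NB NC NB NB

Derivation:
Op 1: add NA@14 -> ring=[14:NA]
Op 2: add NB@3 -> ring=[3:NB,14:NA]
Op 3: remove NA -> ring=[3:NB]
Op 4: route key 52: none >= 52, wrap to smallest pos 3 -> NB
Op 5: add NC@58 -> ring=[3:NB,58:NC]
Op 6: route key 81: none >= 81, wrap to smallest pos 3 -> NB
Op 7: route key 74: none >= 74, wrap to smallest pos 3 -> NB
Op 8: route key 54: smallest pos >= 54 is 58 -> NC
Op 9: remove NC -> ring=[3:NB]
Op 10: route key 6: none >= 6, wrap to smallest pos 3 -> NB
Op 11: route key 96: none >= 96, wrap to smallest pos 3 -> NB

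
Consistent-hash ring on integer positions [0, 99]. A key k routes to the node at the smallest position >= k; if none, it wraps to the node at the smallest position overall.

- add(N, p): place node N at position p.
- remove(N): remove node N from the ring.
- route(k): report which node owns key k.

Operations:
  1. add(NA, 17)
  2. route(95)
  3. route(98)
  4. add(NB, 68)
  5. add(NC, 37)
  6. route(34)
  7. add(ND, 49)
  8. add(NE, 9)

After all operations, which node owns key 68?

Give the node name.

Op 1: add NA@17 -> ring=[17:NA]
Op 2: route key 95: none >= 95, wrap to smallest pos 17 -> NA
Op 3: route key 98: none >= 98, wrap to smallest pos 17 -> NA
Op 4: add NB@68 -> ring=[17:NA,68:NB]
Op 5: add NC@37 -> ring=[17:NA,37:NC,68:NB]
Op 6: route key 34: smallest pos >= 34 is 37 -> NC
Op 7: add ND@49 -> ring=[17:NA,37:NC,49:ND,68:NB]
Op 8: add NE@9 -> ring=[9:NE,17:NA,37:NC,49:ND,68:NB]
Final route key 68: smallest pos >= 68 is 68 -> NB

Answer: NB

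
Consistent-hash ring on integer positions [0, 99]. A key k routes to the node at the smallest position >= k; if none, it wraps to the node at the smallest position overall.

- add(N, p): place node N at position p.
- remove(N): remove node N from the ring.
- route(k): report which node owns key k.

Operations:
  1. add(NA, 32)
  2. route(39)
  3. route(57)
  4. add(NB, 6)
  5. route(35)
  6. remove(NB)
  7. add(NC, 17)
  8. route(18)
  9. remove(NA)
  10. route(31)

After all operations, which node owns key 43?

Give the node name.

Op 1: add NA@32 -> ring=[32:NA]
Op 2: route key 39: none >= 39, wrap to smallest pos 32 -> NA
Op 3: route key 57: none >= 57, wrap to smallest pos 32 -> NA
Op 4: add NB@6 -> ring=[6:NB,32:NA]
Op 5: route key 35: none >= 35, wrap to smallest pos 6 -> NB
Op 6: remove NB -> ring=[32:NA]
Op 7: add NC@17 -> ring=[17:NC,32:NA]
Op 8: route key 18: smallest pos >= 18 is 32 -> NA
Op 9: remove NA -> ring=[17:NC]
Op 10: route key 31: none >= 31, wrap to smallest pos 17 -> NC
Final route key 43: none >= 43, wrap to smallest pos 17 -> NC

Answer: NC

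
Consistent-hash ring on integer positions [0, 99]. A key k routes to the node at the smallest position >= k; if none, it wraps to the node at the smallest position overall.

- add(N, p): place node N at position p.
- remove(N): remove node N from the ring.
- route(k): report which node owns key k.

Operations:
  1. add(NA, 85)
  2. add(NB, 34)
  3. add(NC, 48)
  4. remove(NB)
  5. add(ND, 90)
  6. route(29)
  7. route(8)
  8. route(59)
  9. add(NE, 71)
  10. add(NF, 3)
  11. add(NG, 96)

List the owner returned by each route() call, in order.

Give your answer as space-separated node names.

Answer: NC NC NA

Derivation:
Op 1: add NA@85 -> ring=[85:NA]
Op 2: add NB@34 -> ring=[34:NB,85:NA]
Op 3: add NC@48 -> ring=[34:NB,48:NC,85:NA]
Op 4: remove NB -> ring=[48:NC,85:NA]
Op 5: add ND@90 -> ring=[48:NC,85:NA,90:ND]
Op 6: route key 29: smallest pos >= 29 is 48 -> NC
Op 7: route key 8: smallest pos >= 8 is 48 -> NC
Op 8: route key 59: smallest pos >= 59 is 85 -> NA
Op 9: add NE@71 -> ring=[48:NC,71:NE,85:NA,90:ND]
Op 10: add NF@3 -> ring=[3:NF,48:NC,71:NE,85:NA,90:ND]
Op 11: add NG@96 -> ring=[3:NF,48:NC,71:NE,85:NA,90:ND,96:NG]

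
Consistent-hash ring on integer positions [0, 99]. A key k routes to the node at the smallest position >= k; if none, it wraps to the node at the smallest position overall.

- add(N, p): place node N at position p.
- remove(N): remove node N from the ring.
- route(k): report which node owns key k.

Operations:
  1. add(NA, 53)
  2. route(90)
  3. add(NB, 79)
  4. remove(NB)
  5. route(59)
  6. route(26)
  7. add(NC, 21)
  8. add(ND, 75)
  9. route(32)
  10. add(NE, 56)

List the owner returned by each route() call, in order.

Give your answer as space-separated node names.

Answer: NA NA NA NA

Derivation:
Op 1: add NA@53 -> ring=[53:NA]
Op 2: route key 90: none >= 90, wrap to smallest pos 53 -> NA
Op 3: add NB@79 -> ring=[53:NA,79:NB]
Op 4: remove NB -> ring=[53:NA]
Op 5: route key 59: none >= 59, wrap to smallest pos 53 -> NA
Op 6: route key 26: smallest pos >= 26 is 53 -> NA
Op 7: add NC@21 -> ring=[21:NC,53:NA]
Op 8: add ND@75 -> ring=[21:NC,53:NA,75:ND]
Op 9: route key 32: smallest pos >= 32 is 53 -> NA
Op 10: add NE@56 -> ring=[21:NC,53:NA,56:NE,75:ND]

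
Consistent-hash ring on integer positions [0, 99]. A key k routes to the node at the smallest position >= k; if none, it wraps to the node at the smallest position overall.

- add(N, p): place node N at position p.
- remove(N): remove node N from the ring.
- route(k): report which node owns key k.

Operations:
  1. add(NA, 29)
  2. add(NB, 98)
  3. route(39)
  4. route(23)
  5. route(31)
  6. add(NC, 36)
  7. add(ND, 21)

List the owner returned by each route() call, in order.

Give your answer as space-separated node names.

Op 1: add NA@29 -> ring=[29:NA]
Op 2: add NB@98 -> ring=[29:NA,98:NB]
Op 3: route key 39: smallest pos >= 39 is 98 -> NB
Op 4: route key 23: smallest pos >= 23 is 29 -> NA
Op 5: route key 31: smallest pos >= 31 is 98 -> NB
Op 6: add NC@36 -> ring=[29:NA,36:NC,98:NB]
Op 7: add ND@21 -> ring=[21:ND,29:NA,36:NC,98:NB]

Answer: NB NA NB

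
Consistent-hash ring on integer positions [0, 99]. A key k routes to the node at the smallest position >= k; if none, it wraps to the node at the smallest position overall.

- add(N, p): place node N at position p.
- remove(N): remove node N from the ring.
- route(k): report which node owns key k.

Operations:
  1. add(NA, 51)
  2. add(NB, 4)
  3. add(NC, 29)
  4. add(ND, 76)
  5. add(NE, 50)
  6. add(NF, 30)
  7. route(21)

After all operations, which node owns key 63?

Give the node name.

Op 1: add NA@51 -> ring=[51:NA]
Op 2: add NB@4 -> ring=[4:NB,51:NA]
Op 3: add NC@29 -> ring=[4:NB,29:NC,51:NA]
Op 4: add ND@76 -> ring=[4:NB,29:NC,51:NA,76:ND]
Op 5: add NE@50 -> ring=[4:NB,29:NC,50:NE,51:NA,76:ND]
Op 6: add NF@30 -> ring=[4:NB,29:NC,30:NF,50:NE,51:NA,76:ND]
Op 7: route key 21: smallest pos >= 21 is 29 -> NC
Final route key 63: smallest pos >= 63 is 76 -> ND

Answer: ND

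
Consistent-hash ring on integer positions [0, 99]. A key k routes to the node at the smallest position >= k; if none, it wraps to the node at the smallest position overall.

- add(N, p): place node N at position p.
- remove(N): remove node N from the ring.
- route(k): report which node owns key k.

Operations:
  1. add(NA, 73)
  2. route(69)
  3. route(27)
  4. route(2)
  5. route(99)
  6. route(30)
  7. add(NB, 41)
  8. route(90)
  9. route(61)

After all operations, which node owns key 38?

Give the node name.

Answer: NB

Derivation:
Op 1: add NA@73 -> ring=[73:NA]
Op 2: route key 69: smallest pos >= 69 is 73 -> NA
Op 3: route key 27: smallest pos >= 27 is 73 -> NA
Op 4: route key 2: smallest pos >= 2 is 73 -> NA
Op 5: route key 99: none >= 99, wrap to smallest pos 73 -> NA
Op 6: route key 30: smallest pos >= 30 is 73 -> NA
Op 7: add NB@41 -> ring=[41:NB,73:NA]
Op 8: route key 90: none >= 90, wrap to smallest pos 41 -> NB
Op 9: route key 61: smallest pos >= 61 is 73 -> NA
Final route key 38: smallest pos >= 38 is 41 -> NB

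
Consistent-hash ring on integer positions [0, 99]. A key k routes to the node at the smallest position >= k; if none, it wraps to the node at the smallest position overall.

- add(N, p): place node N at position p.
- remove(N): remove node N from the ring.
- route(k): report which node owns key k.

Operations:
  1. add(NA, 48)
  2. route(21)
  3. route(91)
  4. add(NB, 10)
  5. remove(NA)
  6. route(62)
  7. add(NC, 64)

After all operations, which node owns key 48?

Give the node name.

Op 1: add NA@48 -> ring=[48:NA]
Op 2: route key 21: smallest pos >= 21 is 48 -> NA
Op 3: route key 91: none >= 91, wrap to smallest pos 48 -> NA
Op 4: add NB@10 -> ring=[10:NB,48:NA]
Op 5: remove NA -> ring=[10:NB]
Op 6: route key 62: none >= 62, wrap to smallest pos 10 -> NB
Op 7: add NC@64 -> ring=[10:NB,64:NC]
Final route key 48: smallest pos >= 48 is 64 -> NC

Answer: NC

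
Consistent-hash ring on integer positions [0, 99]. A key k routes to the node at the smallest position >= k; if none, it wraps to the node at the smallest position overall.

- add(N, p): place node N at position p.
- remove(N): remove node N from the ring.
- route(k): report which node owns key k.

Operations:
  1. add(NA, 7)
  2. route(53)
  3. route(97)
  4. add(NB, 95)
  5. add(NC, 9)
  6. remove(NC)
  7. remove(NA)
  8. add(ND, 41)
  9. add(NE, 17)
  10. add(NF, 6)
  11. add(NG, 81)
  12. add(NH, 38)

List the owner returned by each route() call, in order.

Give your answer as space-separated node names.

Answer: NA NA

Derivation:
Op 1: add NA@7 -> ring=[7:NA]
Op 2: route key 53: none >= 53, wrap to smallest pos 7 -> NA
Op 3: route key 97: none >= 97, wrap to smallest pos 7 -> NA
Op 4: add NB@95 -> ring=[7:NA,95:NB]
Op 5: add NC@9 -> ring=[7:NA,9:NC,95:NB]
Op 6: remove NC -> ring=[7:NA,95:NB]
Op 7: remove NA -> ring=[95:NB]
Op 8: add ND@41 -> ring=[41:ND,95:NB]
Op 9: add NE@17 -> ring=[17:NE,41:ND,95:NB]
Op 10: add NF@6 -> ring=[6:NF,17:NE,41:ND,95:NB]
Op 11: add NG@81 -> ring=[6:NF,17:NE,41:ND,81:NG,95:NB]
Op 12: add NH@38 -> ring=[6:NF,17:NE,38:NH,41:ND,81:NG,95:NB]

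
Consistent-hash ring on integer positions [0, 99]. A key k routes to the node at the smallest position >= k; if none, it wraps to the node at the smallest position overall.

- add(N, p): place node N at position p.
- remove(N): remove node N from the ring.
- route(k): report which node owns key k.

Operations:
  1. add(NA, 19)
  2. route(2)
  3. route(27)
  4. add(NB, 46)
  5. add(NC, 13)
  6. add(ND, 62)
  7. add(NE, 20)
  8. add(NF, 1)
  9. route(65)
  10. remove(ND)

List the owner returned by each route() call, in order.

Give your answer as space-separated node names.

Op 1: add NA@19 -> ring=[19:NA]
Op 2: route key 2: smallest pos >= 2 is 19 -> NA
Op 3: route key 27: none >= 27, wrap to smallest pos 19 -> NA
Op 4: add NB@46 -> ring=[19:NA,46:NB]
Op 5: add NC@13 -> ring=[13:NC,19:NA,46:NB]
Op 6: add ND@62 -> ring=[13:NC,19:NA,46:NB,62:ND]
Op 7: add NE@20 -> ring=[13:NC,19:NA,20:NE,46:NB,62:ND]
Op 8: add NF@1 -> ring=[1:NF,13:NC,19:NA,20:NE,46:NB,62:ND]
Op 9: route key 65: none >= 65, wrap to smallest pos 1 -> NF
Op 10: remove ND -> ring=[1:NF,13:NC,19:NA,20:NE,46:NB]

Answer: NA NA NF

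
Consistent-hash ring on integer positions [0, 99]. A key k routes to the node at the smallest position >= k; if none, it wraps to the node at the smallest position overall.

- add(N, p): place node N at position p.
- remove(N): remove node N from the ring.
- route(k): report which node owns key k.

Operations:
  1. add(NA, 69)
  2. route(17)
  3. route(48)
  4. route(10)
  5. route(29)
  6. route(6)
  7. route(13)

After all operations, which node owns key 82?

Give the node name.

Answer: NA

Derivation:
Op 1: add NA@69 -> ring=[69:NA]
Op 2: route key 17: smallest pos >= 17 is 69 -> NA
Op 3: route key 48: smallest pos >= 48 is 69 -> NA
Op 4: route key 10: smallest pos >= 10 is 69 -> NA
Op 5: route key 29: smallest pos >= 29 is 69 -> NA
Op 6: route key 6: smallest pos >= 6 is 69 -> NA
Op 7: route key 13: smallest pos >= 13 is 69 -> NA
Final route key 82: none >= 82, wrap to smallest pos 69 -> NA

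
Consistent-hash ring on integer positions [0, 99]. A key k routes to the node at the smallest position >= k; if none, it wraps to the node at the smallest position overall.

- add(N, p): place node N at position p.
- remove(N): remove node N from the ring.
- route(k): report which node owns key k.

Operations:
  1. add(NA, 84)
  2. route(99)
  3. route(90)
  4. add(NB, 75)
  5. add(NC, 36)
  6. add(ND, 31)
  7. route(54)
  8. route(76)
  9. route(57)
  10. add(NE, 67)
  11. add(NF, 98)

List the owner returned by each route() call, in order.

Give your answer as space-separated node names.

Op 1: add NA@84 -> ring=[84:NA]
Op 2: route key 99: none >= 99, wrap to smallest pos 84 -> NA
Op 3: route key 90: none >= 90, wrap to smallest pos 84 -> NA
Op 4: add NB@75 -> ring=[75:NB,84:NA]
Op 5: add NC@36 -> ring=[36:NC,75:NB,84:NA]
Op 6: add ND@31 -> ring=[31:ND,36:NC,75:NB,84:NA]
Op 7: route key 54: smallest pos >= 54 is 75 -> NB
Op 8: route key 76: smallest pos >= 76 is 84 -> NA
Op 9: route key 57: smallest pos >= 57 is 75 -> NB
Op 10: add NE@67 -> ring=[31:ND,36:NC,67:NE,75:NB,84:NA]
Op 11: add NF@98 -> ring=[31:ND,36:NC,67:NE,75:NB,84:NA,98:NF]

Answer: NA NA NB NA NB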